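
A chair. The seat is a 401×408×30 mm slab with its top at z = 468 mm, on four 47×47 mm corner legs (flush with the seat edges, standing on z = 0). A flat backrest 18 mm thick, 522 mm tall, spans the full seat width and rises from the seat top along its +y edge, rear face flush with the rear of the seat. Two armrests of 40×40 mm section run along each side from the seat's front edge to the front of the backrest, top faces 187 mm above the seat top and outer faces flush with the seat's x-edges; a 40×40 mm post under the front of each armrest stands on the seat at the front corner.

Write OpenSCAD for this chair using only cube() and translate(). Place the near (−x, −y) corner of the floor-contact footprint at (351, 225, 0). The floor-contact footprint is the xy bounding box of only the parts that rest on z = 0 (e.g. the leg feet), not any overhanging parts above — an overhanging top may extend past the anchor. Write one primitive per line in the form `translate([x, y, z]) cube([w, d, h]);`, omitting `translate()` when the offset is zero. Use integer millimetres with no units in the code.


translate([351, 225, 438]) cube([401, 408, 30]);
translate([351, 225, 0]) cube([47, 47, 438]);
translate([705, 225, 0]) cube([47, 47, 438]);
translate([351, 586, 0]) cube([47, 47, 438]);
translate([705, 586, 0]) cube([47, 47, 438]);
translate([351, 615, 468]) cube([401, 18, 522]);
translate([351, 225, 615]) cube([40, 390, 40]);
translate([712, 225, 615]) cube([40, 390, 40]);
translate([351, 225, 468]) cube([40, 40, 147]);
translate([712, 225, 468]) cube([40, 40, 147]);


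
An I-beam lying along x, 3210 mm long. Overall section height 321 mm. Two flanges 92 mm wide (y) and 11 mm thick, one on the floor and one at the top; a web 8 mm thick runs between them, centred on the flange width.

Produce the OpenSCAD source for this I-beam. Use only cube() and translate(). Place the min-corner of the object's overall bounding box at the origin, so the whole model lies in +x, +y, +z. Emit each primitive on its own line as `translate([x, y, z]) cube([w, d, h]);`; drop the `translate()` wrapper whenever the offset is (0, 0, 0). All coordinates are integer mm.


cube([3210, 92, 11]);
translate([0, 42, 11]) cube([3210, 8, 299]);
translate([0, 0, 310]) cube([3210, 92, 11]);


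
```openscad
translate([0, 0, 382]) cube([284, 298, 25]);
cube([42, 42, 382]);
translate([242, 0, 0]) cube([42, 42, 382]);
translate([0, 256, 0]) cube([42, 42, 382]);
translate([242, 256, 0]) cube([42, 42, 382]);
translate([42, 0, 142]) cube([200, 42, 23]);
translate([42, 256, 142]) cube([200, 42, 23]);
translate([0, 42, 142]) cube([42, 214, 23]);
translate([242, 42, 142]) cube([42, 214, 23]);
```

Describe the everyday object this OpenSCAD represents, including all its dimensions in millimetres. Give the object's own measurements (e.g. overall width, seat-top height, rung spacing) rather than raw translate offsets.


A simple wooden stool: a rectangular seat 284 mm (x) by 298 mm (y), 25 mm thick, top face at z = 407 mm, on four square legs, each 42×42 mm in cross-section. The legs rest on z = 0, each flush with a corner of the seat. Four stretchers, 42 mm wide and 23 mm tall, connect adjacent legs with their undersides at z = 142 mm, each running between the inner faces of the legs it joins and aligned with the legs' outer faces on the other axis.


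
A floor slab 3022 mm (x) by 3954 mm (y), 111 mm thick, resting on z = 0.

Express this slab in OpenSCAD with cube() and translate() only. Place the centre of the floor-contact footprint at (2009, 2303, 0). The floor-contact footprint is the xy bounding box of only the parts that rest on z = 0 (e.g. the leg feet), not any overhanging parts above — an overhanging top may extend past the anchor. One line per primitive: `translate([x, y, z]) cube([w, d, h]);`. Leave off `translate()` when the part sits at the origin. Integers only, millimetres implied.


translate([498, 326, 0]) cube([3022, 3954, 111]);


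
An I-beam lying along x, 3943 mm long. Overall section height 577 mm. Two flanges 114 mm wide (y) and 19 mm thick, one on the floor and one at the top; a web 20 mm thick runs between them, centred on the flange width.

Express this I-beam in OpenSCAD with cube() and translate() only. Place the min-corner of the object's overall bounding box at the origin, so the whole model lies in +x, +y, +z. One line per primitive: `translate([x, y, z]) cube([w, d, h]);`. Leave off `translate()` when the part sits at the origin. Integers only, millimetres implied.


cube([3943, 114, 19]);
translate([0, 47, 19]) cube([3943, 20, 539]);
translate([0, 0, 558]) cube([3943, 114, 19]);


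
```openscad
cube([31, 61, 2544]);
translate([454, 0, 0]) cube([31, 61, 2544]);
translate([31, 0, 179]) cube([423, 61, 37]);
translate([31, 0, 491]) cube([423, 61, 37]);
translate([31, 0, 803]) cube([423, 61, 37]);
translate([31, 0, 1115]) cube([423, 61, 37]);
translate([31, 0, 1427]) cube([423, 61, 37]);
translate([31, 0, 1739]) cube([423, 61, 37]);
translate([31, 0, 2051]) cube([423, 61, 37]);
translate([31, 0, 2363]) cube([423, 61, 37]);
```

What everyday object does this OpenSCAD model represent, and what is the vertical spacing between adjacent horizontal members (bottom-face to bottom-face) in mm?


A ladder. The rung spacing is 312 mm.

Two tall 31×61 posts with 8 short bars between them — a ladder. Adjacent rungs sit at z = 179 and z = 491, so the spacing is 491 − 179 = 312 mm.


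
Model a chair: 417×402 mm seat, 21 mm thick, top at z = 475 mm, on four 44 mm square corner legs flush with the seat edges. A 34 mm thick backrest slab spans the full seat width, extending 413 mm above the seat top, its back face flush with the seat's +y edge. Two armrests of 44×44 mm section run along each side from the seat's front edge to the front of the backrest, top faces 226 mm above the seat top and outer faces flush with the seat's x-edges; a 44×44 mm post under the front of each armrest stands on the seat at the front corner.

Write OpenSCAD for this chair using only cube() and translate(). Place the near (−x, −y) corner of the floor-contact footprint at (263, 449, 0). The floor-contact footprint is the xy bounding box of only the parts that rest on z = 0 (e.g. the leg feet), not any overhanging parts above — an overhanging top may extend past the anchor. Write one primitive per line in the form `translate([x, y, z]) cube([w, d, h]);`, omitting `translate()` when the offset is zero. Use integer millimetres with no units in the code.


translate([263, 449, 454]) cube([417, 402, 21]);
translate([263, 449, 0]) cube([44, 44, 454]);
translate([636, 449, 0]) cube([44, 44, 454]);
translate([263, 807, 0]) cube([44, 44, 454]);
translate([636, 807, 0]) cube([44, 44, 454]);
translate([263, 817, 475]) cube([417, 34, 413]);
translate([263, 449, 657]) cube([44, 368, 44]);
translate([636, 449, 657]) cube([44, 368, 44]);
translate([263, 449, 475]) cube([44, 44, 182]);
translate([636, 449, 475]) cube([44, 44, 182]);


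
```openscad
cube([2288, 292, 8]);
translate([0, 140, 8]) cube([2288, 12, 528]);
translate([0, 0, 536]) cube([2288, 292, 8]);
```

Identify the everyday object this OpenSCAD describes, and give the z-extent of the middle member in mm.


An I-beam. The web height is 528 mm.

Two wide flanges with a thin centred web — an I-beam. Overall 544 mm minus two 8 mm flanges gives a web of 544 − 2·8 = 528 mm.


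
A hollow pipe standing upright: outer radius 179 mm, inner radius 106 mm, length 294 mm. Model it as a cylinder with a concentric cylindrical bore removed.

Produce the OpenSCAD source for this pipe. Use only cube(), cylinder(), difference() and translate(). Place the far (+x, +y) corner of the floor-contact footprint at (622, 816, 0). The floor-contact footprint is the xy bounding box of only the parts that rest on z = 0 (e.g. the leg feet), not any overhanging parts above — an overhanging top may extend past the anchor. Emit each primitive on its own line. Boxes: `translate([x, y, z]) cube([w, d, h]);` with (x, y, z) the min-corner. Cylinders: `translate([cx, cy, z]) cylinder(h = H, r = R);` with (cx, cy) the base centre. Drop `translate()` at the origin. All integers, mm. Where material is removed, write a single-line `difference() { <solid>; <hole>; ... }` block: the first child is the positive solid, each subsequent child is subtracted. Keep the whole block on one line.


difference() { translate([443, 637, 0]) cylinder(h = 294, r = 179); translate([443, 637, 0]) cylinder(h = 294, r = 106); }


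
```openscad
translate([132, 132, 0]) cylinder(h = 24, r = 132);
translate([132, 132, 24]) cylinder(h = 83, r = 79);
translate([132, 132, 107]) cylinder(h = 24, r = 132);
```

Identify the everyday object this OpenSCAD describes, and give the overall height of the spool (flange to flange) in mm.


A spool. The overall height is 131 mm.

Three coaxial cylinders, large–small–large — a spool. Two 24 mm flanges and a 83 mm core give 24 + 83 + 24 = 131 mm.


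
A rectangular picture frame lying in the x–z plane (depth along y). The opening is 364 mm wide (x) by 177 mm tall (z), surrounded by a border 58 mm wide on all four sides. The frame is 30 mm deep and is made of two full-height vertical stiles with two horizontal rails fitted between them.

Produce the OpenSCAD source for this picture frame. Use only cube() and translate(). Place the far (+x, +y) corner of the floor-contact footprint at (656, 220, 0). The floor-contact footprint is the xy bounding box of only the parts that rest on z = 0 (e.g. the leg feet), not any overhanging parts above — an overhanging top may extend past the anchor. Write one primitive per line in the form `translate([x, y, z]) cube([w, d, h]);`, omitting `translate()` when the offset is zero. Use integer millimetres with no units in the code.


translate([176, 190, 0]) cube([58, 30, 293]);
translate([598, 190, 0]) cube([58, 30, 293]);
translate([234, 190, 0]) cube([364, 30, 58]);
translate([234, 190, 235]) cube([364, 30, 58]);


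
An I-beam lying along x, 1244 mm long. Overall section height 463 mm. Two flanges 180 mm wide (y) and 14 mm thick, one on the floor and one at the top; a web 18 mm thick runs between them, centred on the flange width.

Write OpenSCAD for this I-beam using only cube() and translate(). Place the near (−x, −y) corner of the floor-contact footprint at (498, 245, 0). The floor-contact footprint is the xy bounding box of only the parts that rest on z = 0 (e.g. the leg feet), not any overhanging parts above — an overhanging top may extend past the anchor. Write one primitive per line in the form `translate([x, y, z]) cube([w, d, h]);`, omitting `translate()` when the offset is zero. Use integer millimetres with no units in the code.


translate([498, 245, 0]) cube([1244, 180, 14]);
translate([498, 326, 14]) cube([1244, 18, 435]);
translate([498, 245, 449]) cube([1244, 180, 14]);


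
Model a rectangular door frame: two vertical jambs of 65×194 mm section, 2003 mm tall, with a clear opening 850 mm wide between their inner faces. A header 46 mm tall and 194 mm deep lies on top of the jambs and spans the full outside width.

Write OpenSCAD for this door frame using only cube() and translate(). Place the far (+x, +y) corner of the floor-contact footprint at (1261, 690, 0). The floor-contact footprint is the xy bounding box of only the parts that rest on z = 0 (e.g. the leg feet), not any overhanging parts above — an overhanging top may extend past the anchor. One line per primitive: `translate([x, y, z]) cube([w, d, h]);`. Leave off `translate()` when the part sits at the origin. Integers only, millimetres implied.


translate([281, 496, 0]) cube([65, 194, 2003]);
translate([1196, 496, 0]) cube([65, 194, 2003]);
translate([281, 496, 2003]) cube([980, 194, 46]);


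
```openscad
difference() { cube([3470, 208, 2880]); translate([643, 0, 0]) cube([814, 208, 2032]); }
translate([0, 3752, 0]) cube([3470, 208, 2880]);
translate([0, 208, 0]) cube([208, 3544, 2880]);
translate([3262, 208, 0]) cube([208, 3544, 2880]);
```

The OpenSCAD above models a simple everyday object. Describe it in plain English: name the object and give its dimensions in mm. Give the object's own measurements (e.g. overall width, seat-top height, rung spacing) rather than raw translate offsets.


A single room: four walls, each 2880 mm tall and 208 mm thick, enclosing an outside footprint 3470×3960 mm (x × y), no floor or roof. The front and back walls (−y and +y sides) run the full x-width; the side walls fit between their inner faces. A door opening 814 mm wide and 2032 mm tall is cut through the front wall from the floor up, its −x edge 643 mm from the wall's −x end.


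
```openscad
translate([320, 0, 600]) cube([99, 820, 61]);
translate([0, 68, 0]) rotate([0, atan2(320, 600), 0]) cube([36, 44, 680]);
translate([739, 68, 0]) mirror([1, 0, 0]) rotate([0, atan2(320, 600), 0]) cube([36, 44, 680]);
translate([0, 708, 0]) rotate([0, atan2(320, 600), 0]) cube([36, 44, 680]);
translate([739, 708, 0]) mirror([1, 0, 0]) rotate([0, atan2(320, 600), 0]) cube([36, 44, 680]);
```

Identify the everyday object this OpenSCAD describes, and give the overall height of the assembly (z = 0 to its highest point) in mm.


A sawhorse. The overall height is 661 mm.

A beam across two mirrored pairs of raked legs — a sawhorse. The beam's underside is at z = 600 (matching the legs' vertical rise in atan2(320, 600)) and the beam is 61 mm tall, so its top is at 600 + 61 = 661 mm. The raked legs top out at the beam's underside, so that is the highest point.


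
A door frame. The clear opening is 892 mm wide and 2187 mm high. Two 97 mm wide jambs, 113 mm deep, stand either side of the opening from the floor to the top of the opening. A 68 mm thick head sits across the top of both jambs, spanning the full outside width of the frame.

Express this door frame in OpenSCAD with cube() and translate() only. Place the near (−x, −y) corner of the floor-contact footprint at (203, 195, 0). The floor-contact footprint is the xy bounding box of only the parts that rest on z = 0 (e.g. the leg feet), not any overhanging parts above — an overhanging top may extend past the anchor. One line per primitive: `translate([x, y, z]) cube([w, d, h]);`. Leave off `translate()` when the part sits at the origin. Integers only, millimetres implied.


translate([203, 195, 0]) cube([97, 113, 2187]);
translate([1192, 195, 0]) cube([97, 113, 2187]);
translate([203, 195, 2187]) cube([1086, 113, 68]);


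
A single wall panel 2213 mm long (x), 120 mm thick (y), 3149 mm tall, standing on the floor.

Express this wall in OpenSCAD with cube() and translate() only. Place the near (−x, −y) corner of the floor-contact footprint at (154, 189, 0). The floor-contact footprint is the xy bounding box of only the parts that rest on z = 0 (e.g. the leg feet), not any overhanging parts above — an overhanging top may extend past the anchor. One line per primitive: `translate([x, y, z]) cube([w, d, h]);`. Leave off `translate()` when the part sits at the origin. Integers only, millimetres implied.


translate([154, 189, 0]) cube([2213, 120, 3149]);


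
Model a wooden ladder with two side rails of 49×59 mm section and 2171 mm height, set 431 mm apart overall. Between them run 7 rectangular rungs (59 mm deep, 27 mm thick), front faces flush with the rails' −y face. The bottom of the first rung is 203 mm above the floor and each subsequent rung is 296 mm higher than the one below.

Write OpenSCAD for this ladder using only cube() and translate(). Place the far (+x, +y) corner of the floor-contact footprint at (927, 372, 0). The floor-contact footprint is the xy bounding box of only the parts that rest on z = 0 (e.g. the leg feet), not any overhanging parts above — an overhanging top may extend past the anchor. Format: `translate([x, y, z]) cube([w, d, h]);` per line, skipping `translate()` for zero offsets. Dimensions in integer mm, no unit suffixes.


// rung span = 431 - 2*49 = 333
// rung[k] z = 203 + k*296
translate([496, 313, 0]) cube([49, 59, 2171]);
translate([878, 313, 0]) cube([49, 59, 2171]);
translate([545, 313, 203]) cube([333, 59, 27]);
translate([545, 313, 499]) cube([333, 59, 27]);
translate([545, 313, 795]) cube([333, 59, 27]);
translate([545, 313, 1091]) cube([333, 59, 27]);
translate([545, 313, 1387]) cube([333, 59, 27]);
translate([545, 313, 1683]) cube([333, 59, 27]);
translate([545, 313, 1979]) cube([333, 59, 27]);


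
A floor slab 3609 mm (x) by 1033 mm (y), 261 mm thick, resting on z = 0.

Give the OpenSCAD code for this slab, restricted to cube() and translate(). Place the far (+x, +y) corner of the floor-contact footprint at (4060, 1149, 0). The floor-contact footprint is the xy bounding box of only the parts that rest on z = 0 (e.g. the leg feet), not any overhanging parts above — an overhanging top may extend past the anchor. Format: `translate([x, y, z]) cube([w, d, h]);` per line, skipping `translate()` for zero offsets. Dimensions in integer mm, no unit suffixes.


translate([451, 116, 0]) cube([3609, 1033, 261]);


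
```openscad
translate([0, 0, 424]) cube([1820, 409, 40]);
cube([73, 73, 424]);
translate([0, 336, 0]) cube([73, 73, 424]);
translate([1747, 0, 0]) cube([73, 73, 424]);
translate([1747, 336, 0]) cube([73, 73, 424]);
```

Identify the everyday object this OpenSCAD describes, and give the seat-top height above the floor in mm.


A bench. The seat-top height is 464 mm.

A long slab on four corner posts — a bench. The slab sits at z = 424 with thickness 40, so the top is 424 + 40 = 464 mm.


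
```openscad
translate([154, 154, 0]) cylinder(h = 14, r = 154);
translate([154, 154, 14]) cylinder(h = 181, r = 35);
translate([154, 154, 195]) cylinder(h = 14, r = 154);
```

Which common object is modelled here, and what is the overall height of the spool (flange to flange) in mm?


A spool. The overall height is 209 mm.

Three coaxial cylinders, large–small–large — a spool. Two 14 mm flanges and a 181 mm core give 14 + 181 + 14 = 209 mm.


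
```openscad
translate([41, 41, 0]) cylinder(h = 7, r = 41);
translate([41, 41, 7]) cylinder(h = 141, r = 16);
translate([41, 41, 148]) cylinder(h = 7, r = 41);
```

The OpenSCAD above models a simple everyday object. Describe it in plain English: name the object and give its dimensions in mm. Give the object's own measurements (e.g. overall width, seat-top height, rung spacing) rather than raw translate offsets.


A spool: two coaxial disc flanges of radius 41 mm and thickness 7 mm, joined by a core cylinder of radius 16 mm and height 141 mm. The lower flange rests on z = 0 and the three cylinders share a vertical axis.


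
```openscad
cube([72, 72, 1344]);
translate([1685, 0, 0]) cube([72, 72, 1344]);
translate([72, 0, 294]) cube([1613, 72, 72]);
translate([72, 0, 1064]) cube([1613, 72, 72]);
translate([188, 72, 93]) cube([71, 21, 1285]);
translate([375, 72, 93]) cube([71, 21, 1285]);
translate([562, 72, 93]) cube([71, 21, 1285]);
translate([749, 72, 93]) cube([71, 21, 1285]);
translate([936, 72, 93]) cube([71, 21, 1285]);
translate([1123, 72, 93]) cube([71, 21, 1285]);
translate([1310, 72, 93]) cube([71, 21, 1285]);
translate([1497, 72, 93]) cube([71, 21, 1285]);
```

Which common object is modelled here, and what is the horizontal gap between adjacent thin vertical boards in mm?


A fence section. The picket gap is 116 mm.

Two posts, two rails, 8 pickets — a fence section. Span 1613 mm holds 8 pickets of 71 mm with 9 equal gaps: ⌊(1613 − 8·71) / 9⌋ = 116 mm.


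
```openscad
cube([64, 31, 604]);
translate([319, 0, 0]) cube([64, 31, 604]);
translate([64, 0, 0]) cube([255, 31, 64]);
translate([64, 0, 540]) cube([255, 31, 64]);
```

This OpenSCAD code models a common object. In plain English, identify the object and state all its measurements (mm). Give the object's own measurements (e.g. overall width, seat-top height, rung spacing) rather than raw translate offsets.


A rectangular picture frame lying in the x–z plane (depth along y). The opening is 255 mm wide (x) by 476 mm tall (z), surrounded by a border 64 mm wide on all four sides. The frame is 31 mm deep and is made of two full-height vertical stiles with two horizontal rails fitted between them.


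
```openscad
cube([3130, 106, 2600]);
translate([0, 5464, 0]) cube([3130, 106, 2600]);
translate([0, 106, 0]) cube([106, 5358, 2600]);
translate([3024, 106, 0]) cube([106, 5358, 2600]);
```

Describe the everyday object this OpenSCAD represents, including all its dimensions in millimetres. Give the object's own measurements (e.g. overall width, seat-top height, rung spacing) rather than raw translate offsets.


The wall frame of a small rectangular building: four walls, each 2600 mm tall and 106 mm thick, enclosing a footprint 3130 mm (x) by 5570 mm (y) outside-to-outside, with no floor or roof. The front and back walls (the −y and +y sides) span the full width; the two side walls fit between them.


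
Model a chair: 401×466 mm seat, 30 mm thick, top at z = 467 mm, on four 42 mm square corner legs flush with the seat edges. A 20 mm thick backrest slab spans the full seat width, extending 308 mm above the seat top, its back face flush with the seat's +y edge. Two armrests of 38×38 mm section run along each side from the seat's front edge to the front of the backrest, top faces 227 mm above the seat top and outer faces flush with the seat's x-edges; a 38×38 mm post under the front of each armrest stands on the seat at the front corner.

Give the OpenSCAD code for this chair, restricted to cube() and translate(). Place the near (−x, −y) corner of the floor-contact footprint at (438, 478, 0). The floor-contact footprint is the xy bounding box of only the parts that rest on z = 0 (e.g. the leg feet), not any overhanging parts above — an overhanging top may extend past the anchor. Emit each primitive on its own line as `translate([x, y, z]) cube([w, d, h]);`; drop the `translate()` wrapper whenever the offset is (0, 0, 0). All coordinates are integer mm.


// leg_h = 467 - 30 = 437
// arm post h = 227 - 38 = 189
translate([438, 478, 437]) cube([401, 466, 30]);
translate([438, 478, 0]) cube([42, 42, 437]);
translate([797, 478, 0]) cube([42, 42, 437]);
translate([438, 902, 0]) cube([42, 42, 437]);
translate([797, 902, 0]) cube([42, 42, 437]);
translate([438, 924, 467]) cube([401, 20, 308]);
translate([438, 478, 656]) cube([38, 446, 38]);
translate([801, 478, 656]) cube([38, 446, 38]);
translate([438, 478, 467]) cube([38, 38, 189]);
translate([801, 478, 467]) cube([38, 38, 189]);


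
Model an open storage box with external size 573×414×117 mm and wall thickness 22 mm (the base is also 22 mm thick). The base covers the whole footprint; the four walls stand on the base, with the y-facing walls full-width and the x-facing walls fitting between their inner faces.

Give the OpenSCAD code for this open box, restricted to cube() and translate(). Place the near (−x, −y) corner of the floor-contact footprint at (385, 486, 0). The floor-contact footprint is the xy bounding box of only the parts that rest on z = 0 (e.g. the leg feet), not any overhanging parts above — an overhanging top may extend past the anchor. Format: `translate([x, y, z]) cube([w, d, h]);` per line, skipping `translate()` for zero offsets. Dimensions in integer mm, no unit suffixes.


translate([385, 486, 0]) cube([573, 414, 22]);
translate([385, 486, 22]) cube([573, 22, 95]);
translate([385, 878, 22]) cube([573, 22, 95]);
translate([385, 508, 22]) cube([22, 370, 95]);
translate([936, 508, 22]) cube([22, 370, 95]);


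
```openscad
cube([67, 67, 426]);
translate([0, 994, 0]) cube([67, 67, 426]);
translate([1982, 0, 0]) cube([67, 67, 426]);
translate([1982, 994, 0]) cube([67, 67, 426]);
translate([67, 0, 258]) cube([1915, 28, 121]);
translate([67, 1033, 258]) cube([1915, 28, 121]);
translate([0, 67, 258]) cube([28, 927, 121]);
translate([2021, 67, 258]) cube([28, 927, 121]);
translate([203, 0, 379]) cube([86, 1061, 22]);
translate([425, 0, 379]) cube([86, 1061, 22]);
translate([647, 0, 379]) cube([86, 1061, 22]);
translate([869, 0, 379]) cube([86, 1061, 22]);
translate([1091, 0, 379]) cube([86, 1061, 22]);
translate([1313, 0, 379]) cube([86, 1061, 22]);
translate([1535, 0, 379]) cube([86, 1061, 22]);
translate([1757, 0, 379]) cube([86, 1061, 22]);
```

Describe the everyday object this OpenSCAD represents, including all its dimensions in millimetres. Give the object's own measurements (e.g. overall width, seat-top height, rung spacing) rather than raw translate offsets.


A bed frame 2049 mm long (x) by 1061 mm wide (y). Four 67×67 mm corner posts, 426 mm tall, at the corners of the footprint. Four rails of 28 mm thickness and 121 mm height run between adjacent posts with their undersides at z = 258 mm, their outer faces flush with the outside of the frame (the two x-running rails run between the posts' inner faces; the two y-running rails run between the posts' inner faces). 8 slats, each 86 mm wide (x) and 22 mm thick, lie across the top of the two x-running rails, running the full 1061 mm width of the frame in y; along x they sit between the end posts with a 136 mm gap after the −x posts and between neighbouring slats, leaving 139 mm before the +x posts.


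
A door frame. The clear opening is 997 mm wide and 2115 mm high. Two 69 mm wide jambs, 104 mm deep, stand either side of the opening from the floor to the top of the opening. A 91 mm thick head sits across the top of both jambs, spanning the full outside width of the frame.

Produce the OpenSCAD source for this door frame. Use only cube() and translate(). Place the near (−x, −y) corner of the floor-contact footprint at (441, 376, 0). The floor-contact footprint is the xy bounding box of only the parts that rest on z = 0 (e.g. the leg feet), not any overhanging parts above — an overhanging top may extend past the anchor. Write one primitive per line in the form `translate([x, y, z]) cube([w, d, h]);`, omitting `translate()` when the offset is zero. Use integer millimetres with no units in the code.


translate([441, 376, 0]) cube([69, 104, 2115]);
translate([1507, 376, 0]) cube([69, 104, 2115]);
translate([441, 376, 2115]) cube([1135, 104, 91]);


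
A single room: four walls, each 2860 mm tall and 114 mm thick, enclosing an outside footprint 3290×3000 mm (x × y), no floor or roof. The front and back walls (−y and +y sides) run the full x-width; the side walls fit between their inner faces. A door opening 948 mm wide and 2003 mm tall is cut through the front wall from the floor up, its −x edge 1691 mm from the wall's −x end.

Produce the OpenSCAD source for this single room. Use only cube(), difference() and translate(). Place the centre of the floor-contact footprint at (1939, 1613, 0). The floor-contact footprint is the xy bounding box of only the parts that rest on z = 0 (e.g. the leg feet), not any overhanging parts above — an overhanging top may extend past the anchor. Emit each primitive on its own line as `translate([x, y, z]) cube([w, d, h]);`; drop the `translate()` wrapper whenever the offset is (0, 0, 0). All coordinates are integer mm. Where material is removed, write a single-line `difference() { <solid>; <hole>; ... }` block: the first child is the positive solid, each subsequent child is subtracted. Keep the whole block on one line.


difference() { translate([294, 113, 0]) cube([3290, 114, 2860]); translate([1985, 113, 0]) cube([948, 114, 2003]); }
translate([294, 2999, 0]) cube([3290, 114, 2860]);
translate([294, 227, 0]) cube([114, 2772, 2860]);
translate([3470, 227, 0]) cube([114, 2772, 2860]);


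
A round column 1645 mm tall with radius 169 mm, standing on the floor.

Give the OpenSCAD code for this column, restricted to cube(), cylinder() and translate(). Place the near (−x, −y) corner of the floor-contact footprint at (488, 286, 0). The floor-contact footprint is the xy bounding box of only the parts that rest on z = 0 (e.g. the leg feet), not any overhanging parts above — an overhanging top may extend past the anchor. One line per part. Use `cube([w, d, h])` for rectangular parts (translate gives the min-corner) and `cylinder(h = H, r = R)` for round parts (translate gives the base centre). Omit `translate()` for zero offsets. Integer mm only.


translate([657, 455, 0]) cylinder(h = 1645, r = 169);


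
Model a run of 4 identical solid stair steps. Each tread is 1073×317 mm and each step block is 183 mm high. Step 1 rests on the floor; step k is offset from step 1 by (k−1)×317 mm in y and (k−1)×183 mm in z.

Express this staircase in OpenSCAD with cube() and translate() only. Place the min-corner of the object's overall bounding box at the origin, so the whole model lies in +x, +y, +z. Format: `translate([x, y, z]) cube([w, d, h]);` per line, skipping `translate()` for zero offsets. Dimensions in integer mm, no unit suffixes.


cube([1073, 317, 183]);
translate([0, 317, 183]) cube([1073, 317, 183]);
translate([0, 634, 366]) cube([1073, 317, 183]);
translate([0, 951, 549]) cube([1073, 317, 183]);


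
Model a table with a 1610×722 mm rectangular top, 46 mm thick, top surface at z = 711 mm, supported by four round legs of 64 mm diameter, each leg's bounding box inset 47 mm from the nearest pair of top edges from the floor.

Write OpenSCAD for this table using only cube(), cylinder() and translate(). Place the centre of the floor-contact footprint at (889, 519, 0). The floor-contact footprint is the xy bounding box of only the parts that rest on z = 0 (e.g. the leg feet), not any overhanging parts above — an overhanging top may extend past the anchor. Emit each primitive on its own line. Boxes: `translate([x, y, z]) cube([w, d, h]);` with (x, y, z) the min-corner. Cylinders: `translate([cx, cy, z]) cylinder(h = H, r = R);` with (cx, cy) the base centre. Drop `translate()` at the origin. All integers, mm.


translate([84, 158, 665]) cube([1610, 722, 46]);
translate([163, 237, 0]) cylinder(h = 665, r = 32);
translate([1615, 237, 0]) cylinder(h = 665, r = 32);
translate([163, 801, 0]) cylinder(h = 665, r = 32);
translate([1615, 801, 0]) cylinder(h = 665, r = 32);


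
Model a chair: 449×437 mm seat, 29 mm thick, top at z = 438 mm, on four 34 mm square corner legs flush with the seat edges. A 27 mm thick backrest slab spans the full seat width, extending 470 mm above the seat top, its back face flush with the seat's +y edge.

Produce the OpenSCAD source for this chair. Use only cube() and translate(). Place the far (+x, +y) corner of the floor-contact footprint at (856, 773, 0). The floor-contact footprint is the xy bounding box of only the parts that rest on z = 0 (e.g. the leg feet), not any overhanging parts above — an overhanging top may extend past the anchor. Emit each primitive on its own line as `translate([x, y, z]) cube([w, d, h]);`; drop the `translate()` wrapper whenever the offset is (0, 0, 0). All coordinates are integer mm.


translate([407, 336, 409]) cube([449, 437, 29]);
translate([407, 336, 0]) cube([34, 34, 409]);
translate([822, 336, 0]) cube([34, 34, 409]);
translate([407, 739, 0]) cube([34, 34, 409]);
translate([822, 739, 0]) cube([34, 34, 409]);
translate([407, 746, 438]) cube([449, 27, 470]);


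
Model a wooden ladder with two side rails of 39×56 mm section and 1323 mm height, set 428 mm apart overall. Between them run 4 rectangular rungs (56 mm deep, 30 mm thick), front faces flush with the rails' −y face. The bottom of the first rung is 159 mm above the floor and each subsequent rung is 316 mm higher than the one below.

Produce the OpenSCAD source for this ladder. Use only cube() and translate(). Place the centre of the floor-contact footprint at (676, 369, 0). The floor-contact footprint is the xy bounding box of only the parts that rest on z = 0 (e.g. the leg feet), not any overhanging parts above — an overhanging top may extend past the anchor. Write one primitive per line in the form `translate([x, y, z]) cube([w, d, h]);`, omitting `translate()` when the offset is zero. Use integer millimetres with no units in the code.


translate([462, 341, 0]) cube([39, 56, 1323]);
translate([851, 341, 0]) cube([39, 56, 1323]);
translate([501, 341, 159]) cube([350, 56, 30]);
translate([501, 341, 475]) cube([350, 56, 30]);
translate([501, 341, 791]) cube([350, 56, 30]);
translate([501, 341, 1107]) cube([350, 56, 30]);


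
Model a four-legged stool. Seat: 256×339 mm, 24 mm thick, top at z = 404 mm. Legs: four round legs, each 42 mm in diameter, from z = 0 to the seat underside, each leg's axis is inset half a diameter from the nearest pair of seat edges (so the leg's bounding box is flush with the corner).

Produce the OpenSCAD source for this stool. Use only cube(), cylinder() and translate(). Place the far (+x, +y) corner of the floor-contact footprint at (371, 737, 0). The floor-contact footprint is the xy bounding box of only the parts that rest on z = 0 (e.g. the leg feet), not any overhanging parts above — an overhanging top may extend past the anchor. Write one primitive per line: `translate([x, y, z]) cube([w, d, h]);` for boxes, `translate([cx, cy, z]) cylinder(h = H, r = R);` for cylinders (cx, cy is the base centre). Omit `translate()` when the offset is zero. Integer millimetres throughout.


// leg_h = 404 - 24 = 380
translate([115, 398, 380]) cube([256, 339, 24]);
translate([136, 419, 0]) cylinder(h = 380, r = 21);
translate([350, 419, 0]) cylinder(h = 380, r = 21);
translate([136, 716, 0]) cylinder(h = 380, r = 21);
translate([350, 716, 0]) cylinder(h = 380, r = 21);


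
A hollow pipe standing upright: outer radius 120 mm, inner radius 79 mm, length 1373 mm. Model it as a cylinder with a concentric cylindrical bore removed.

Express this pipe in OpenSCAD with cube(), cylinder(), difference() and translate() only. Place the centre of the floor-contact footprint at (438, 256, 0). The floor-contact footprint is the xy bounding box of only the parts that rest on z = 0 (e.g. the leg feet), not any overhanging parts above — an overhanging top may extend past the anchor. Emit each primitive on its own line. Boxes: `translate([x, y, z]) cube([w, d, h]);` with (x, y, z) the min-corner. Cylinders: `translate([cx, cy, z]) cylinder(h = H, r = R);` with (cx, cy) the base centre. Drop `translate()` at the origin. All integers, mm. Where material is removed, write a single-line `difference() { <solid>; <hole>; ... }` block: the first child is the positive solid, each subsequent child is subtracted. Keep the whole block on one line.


difference() { translate([438, 256, 0]) cylinder(h = 1373, r = 120); translate([438, 256, 0]) cylinder(h = 1373, r = 79); }


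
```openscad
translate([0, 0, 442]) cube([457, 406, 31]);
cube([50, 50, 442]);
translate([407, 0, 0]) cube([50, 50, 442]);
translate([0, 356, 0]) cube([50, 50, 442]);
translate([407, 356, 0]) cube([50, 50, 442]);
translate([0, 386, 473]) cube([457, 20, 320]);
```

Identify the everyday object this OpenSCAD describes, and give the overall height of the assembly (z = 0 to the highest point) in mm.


A chair. The overall height is 793 mm.

A slab on four corner posts with a tall panel at the back — a chair. The seat slab sits at z = 442 with thickness 31, and the 320 mm backrest starts at the seat top, so the overall height is 442 + 31 + 320 = 793 mm.


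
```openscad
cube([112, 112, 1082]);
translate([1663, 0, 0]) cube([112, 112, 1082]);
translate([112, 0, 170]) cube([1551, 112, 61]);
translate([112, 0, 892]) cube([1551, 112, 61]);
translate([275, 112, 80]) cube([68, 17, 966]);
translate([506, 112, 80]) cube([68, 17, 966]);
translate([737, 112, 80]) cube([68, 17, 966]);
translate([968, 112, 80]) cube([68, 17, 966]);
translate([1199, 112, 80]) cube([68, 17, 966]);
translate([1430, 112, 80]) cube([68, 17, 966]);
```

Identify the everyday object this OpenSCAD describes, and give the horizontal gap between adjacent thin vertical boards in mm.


A fence section. The picket gap is 163 mm.

Two posts, two rails, 6 pickets — a fence section. Span 1551 mm holds 6 pickets of 68 mm with 7 equal gaps: ⌊(1551 − 6·68) / 7⌋ = 163 mm.


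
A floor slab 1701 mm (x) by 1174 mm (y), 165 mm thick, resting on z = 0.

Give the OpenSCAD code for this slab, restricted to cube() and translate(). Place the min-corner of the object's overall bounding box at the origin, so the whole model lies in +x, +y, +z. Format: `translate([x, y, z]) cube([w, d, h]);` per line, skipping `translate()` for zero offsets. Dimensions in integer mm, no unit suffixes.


cube([1701, 1174, 165]);


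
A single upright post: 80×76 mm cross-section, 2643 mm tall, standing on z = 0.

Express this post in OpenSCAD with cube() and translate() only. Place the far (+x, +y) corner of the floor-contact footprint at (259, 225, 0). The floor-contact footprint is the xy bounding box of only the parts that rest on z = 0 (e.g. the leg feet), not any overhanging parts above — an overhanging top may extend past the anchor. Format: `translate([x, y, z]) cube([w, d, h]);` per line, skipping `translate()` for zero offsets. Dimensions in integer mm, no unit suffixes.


translate([179, 149, 0]) cube([80, 76, 2643]);


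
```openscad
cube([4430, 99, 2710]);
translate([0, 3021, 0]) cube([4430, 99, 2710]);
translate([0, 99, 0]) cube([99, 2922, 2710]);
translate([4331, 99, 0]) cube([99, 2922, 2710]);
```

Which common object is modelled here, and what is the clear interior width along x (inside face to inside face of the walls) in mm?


A house (or room) frame. The interior width is 4232 mm.

Four 2710 mm walls enclosing a rectangle with no floor or roof — a room or house frame. Outside width is 4430 mm and wall thickness is 99 mm, so the interior width is 4430 − 2 × 99 = 4232 mm.


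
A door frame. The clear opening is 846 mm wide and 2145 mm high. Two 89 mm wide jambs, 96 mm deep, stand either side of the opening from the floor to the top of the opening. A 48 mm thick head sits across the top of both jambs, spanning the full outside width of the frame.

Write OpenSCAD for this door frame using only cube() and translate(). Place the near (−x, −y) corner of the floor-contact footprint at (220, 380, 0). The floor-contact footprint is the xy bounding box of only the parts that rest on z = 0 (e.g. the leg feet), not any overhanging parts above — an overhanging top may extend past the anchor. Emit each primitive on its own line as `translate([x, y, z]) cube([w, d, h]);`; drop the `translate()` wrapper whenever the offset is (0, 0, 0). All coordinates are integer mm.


translate([220, 380, 0]) cube([89, 96, 2145]);
translate([1155, 380, 0]) cube([89, 96, 2145]);
translate([220, 380, 2145]) cube([1024, 96, 48]);


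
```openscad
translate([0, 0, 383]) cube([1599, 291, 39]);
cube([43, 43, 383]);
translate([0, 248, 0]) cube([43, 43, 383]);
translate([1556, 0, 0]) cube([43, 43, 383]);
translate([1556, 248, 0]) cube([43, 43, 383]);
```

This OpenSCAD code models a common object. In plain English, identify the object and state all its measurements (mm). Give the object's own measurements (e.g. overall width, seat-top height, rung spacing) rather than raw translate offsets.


A bench: a 1599×291 mm seat slab, 39 mm thick, top at z = 422 mm, on four 43×43 mm square legs flush with the seat corners and standing on z = 0.


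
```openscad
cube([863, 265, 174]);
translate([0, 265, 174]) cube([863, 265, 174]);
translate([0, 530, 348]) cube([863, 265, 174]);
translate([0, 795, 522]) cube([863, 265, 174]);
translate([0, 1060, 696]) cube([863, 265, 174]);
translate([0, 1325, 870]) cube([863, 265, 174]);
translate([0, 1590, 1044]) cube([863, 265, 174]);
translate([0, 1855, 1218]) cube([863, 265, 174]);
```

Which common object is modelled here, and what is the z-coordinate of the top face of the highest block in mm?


A staircase. The total rise is 1392 mm.

8 identical blocks, each offset up and back from the previous — a staircase. Each step is 174 mm tall and there are 8 of them, so the total rise is 8 × 174 = 1392 mm.


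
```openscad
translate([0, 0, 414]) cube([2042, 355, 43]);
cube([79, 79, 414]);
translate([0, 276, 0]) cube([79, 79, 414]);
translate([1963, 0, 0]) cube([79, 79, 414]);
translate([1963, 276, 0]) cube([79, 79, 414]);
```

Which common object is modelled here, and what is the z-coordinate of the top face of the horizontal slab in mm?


A bench. The seat-top height is 457 mm.

A long slab on four corner posts — a bench. The slab sits at z = 414 with thickness 43, so the top is 414 + 43 = 457 mm.
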